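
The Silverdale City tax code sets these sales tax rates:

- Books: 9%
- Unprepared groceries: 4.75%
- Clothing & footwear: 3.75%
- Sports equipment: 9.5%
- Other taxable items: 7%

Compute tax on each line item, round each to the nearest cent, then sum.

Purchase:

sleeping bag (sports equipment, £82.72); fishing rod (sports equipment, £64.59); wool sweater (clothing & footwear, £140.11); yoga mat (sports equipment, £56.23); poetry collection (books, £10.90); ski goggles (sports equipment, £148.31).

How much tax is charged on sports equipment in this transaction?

Sleeping bag £82.72: sports equipment → 9.5% → £7.86
Fishing rod £64.59: sports equipment → 9.5% → £6.14
Yoga mat £56.23: sports equipment → 9.5% → £5.34
Ski goggles £148.31: sports equipment → 9.5% → £14.09
Tax on sports equipment = £7.86 + £6.14 + £5.34 + £14.09 = £33.43

£33.43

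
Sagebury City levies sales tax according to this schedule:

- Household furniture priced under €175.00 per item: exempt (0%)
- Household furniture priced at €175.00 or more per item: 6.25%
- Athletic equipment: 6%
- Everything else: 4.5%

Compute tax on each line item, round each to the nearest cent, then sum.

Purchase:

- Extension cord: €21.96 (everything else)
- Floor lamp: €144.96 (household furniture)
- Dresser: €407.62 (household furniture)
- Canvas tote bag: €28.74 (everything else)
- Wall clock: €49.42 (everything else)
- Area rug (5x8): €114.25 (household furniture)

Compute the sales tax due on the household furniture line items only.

Floor lamp €144.96: household furniture, under €175.00 → 0% → €0.00
Dresser €407.62: household furniture, €175.00 or more → 6.25% → €25.48
Area rug (5x8) €114.25: household furniture, under €175.00 → 0% → €0.00
Tax on household furniture = €0.00 + €25.48 + €0.00 = €25.48

€25.48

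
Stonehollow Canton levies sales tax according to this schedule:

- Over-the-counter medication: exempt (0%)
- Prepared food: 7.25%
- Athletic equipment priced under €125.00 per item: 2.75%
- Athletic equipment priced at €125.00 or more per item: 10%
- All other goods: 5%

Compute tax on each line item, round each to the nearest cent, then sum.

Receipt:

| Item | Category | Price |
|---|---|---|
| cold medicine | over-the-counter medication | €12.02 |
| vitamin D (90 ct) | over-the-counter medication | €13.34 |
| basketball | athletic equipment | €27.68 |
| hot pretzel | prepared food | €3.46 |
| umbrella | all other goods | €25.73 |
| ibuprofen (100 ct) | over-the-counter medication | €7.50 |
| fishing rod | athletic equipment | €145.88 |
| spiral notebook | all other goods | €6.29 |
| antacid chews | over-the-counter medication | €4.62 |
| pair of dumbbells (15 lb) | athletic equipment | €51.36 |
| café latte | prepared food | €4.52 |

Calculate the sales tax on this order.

€18.94

Cold medicine €12.02: over-the-counter medication → 0% → €0.00
Vitamin D (90 ct) €13.34: over-the-counter medication → 0% → €0.00
Basketball €27.68: athletic equipment, under €125.00 → 2.75% → €0.76
Hot pretzel €3.46: prepared food → 7.25% → €0.25
Umbrella €25.73: all other goods → 5% → €1.29
Ibuprofen (100 ct) €7.50: over-the-counter medication → 0% → €0.00
Fishing rod €145.88: athletic equipment, €125.00 or more → 10% → €14.59
Spiral notebook €6.29: all other goods → 5% → €0.31
Antacid chews €4.62: over-the-counter medication → 0% → €0.00
Pair of dumbbells (15 lb) €51.36: athletic equipment, under €125.00 → 2.75% → €1.41
Café latte €4.52: prepared food → 7.25% → €0.33
Total tax = €0.76 + €0.25 + €1.29 + €14.59 + €0.31 + €1.41 + €0.33 = €18.94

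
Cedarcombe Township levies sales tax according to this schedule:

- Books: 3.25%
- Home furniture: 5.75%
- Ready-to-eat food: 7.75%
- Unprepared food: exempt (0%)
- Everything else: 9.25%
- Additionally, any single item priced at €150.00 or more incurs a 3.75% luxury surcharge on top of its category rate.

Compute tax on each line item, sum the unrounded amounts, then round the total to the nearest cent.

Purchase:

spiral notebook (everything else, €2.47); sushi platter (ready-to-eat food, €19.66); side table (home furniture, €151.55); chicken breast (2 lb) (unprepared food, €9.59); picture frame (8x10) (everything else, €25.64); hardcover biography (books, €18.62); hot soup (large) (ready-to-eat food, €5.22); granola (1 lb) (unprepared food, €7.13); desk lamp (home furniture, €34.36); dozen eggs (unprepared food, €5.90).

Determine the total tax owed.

€21.51

Spiral notebook €2.47: everything else → 9.25% → €0.228475
Sushi platter €19.66: ready-to-eat food → 7.75% → €1.52365
Side table €151.55: home furniture → 5.75% + 3.75% surcharge = 9.5% → €14.39725
Chicken breast (2 lb) €9.59: unprepared food → 0% → €0.00
Picture frame (8x10) €25.64: everything else → 9.25% → €2.3717
Hardcover biography €18.62: books → 3.25% → €0.60515
Hot soup (large) €5.22: ready-to-eat food → 7.75% → €0.40455
Granola (1 lb) €7.13: unprepared food → 0% → €0.00
Desk lamp €34.36: home furniture → 5.75% → €1.9757
Dozen eggs €5.90: unprepared food → 0% → €0.00
Unrounded tax sum = €21.506475 → €21.51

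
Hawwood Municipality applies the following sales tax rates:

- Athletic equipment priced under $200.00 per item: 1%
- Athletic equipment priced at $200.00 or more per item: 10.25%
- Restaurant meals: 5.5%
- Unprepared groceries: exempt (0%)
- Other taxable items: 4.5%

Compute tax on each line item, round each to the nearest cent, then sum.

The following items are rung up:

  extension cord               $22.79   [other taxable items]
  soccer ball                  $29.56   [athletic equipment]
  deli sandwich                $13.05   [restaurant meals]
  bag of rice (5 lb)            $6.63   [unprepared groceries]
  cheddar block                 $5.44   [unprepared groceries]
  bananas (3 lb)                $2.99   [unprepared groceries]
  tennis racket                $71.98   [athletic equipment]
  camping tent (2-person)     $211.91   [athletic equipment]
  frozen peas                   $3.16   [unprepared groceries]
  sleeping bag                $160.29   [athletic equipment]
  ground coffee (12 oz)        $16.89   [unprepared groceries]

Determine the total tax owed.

Extension cord $22.79: other taxable items → 4.5% → $1.03
Soccer ball $29.56: athletic equipment, under $200.00 → 1% → $0.30
Deli sandwich $13.05: restaurant meals → 5.5% → $0.72
Bag of rice (5 lb) $6.63: unprepared groceries → 0% → $0.00
Cheddar block $5.44: unprepared groceries → 0% → $0.00
Bananas (3 lb) $2.99: unprepared groceries → 0% → $0.00
Tennis racket $71.98: athletic equipment, under $200.00 → 1% → $0.72
Camping tent (2-person) $211.91: athletic equipment, $200.00 or more → 10.25% → $21.72
Frozen peas $3.16: unprepared groceries → 0% → $0.00
Sleeping bag $160.29: athletic equipment, under $200.00 → 1% → $1.60
Ground coffee (12 oz) $16.89: unprepared groceries → 0% → $0.00
Total tax = $1.03 + $0.30 + $0.72 + $0.72 + $21.72 + $1.60 = $26.09

$26.09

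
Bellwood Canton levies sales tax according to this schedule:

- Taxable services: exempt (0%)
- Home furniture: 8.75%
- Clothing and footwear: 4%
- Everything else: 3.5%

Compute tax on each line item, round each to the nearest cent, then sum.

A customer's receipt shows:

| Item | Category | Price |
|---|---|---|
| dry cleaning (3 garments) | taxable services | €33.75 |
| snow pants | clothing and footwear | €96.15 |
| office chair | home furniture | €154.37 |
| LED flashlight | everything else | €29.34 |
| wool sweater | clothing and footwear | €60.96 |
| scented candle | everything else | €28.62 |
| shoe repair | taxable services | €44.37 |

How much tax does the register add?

Dry cleaning (3 garments) €33.75: taxable services → 0% → €0.00
Snow pants €96.15: clothing and footwear → 4% → €3.85
Office chair €154.37: home furniture → 8.75% → €13.51
LED flashlight €29.34: everything else → 3.5% → €1.03
Wool sweater €60.96: clothing and footwear → 4% → €2.44
Scented candle €28.62: everything else → 3.5% → €1.00
Shoe repair €44.37: taxable services → 0% → €0.00
Total tax = €3.85 + €13.51 + €1.03 + €2.44 + €1.00 = €21.83

€21.83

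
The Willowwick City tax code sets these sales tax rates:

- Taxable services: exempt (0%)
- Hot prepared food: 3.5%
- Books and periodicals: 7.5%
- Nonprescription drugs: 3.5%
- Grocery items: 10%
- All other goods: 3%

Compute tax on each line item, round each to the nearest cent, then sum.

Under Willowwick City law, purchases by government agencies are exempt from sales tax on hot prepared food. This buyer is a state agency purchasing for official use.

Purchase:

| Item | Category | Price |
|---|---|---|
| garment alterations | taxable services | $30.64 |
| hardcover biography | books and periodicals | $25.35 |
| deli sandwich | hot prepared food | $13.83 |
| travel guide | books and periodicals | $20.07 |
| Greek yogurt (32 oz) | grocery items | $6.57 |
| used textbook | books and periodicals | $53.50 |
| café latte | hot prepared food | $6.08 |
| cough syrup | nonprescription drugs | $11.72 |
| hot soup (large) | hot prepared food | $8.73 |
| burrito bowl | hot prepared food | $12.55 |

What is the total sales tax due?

Garment alterations $30.64: taxable services → 0% → $0.00
Hardcover biography $25.35: books and periodicals → 7.5% → $1.90
Deli sandwich $13.83: hot prepared food, buyer-exempt → 0% → $0.00
Travel guide $20.07: books and periodicals → 7.5% → $1.51
Greek yogurt (32 oz) $6.57: grocery items → 10% → $0.66
Used textbook $53.50: books and periodicals → 7.5% → $4.01
Café latte $6.08: hot prepared food, buyer-exempt → 0% → $0.00
Cough syrup $11.72: nonprescription drugs → 3.5% → $0.41
Hot soup (large) $8.73: hot prepared food, buyer-exempt → 0% → $0.00
Burrito bowl $12.55: hot prepared food, buyer-exempt → 0% → $0.00
Total tax = $1.90 + $1.51 + $0.66 + $4.01 + $0.41 = $8.49

$8.49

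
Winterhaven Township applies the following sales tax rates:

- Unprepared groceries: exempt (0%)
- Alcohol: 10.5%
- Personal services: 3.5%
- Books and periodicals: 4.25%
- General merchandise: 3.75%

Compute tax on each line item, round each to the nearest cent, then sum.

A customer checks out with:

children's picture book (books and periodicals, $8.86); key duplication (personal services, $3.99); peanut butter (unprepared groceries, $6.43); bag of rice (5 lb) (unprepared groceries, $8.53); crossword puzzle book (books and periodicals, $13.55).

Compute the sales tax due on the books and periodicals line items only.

$0.96

Children's picture book $8.86: books and periodicals → 4.25% → $0.38
Crossword puzzle book $13.55: books and periodicals → 4.25% → $0.58
Tax on books and periodicals = $0.38 + $0.58 = $0.96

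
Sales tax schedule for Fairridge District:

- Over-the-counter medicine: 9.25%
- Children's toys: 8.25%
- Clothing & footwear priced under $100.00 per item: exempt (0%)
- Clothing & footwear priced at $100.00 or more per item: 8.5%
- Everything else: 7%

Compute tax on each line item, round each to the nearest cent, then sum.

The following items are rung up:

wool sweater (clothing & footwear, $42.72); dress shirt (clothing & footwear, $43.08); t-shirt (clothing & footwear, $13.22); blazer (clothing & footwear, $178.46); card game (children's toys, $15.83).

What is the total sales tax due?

$16.48

Wool sweater $42.72: clothing & footwear, under $100.00 → 0% → $0.00
Dress shirt $43.08: clothing & footwear, under $100.00 → 0% → $0.00
T-shirt $13.22: clothing & footwear, under $100.00 → 0% → $0.00
Blazer $178.46: clothing & footwear, $100.00 or more → 8.5% → $15.17
Card game $15.83: children's toys → 8.25% → $1.31
Total tax = $15.17 + $1.31 = $16.48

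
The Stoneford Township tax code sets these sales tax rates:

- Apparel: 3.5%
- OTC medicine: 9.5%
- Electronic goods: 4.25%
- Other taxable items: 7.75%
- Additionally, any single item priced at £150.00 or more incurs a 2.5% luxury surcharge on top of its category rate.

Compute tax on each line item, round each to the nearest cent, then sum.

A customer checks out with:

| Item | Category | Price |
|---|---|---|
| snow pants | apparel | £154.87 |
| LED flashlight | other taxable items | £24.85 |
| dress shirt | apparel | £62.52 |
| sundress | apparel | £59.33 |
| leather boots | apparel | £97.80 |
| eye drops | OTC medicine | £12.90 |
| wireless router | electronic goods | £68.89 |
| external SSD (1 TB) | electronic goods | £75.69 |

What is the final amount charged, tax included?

Snow pants £154.87: apparel → 3.5% + 2.5% surcharge = 6% → £9.29
LED flashlight £24.85: other taxable items → 7.75% → £1.93
Dress shirt £62.52: apparel → 3.5% → £2.19
Sundress £59.33: apparel → 3.5% → £2.08
Leather boots £97.80: apparel → 3.5% → £3.42
Eye drops £12.90: OTC medicine → 9.5% → £1.23
Wireless router £68.89: electronic goods → 4.25% → £2.93
External SSD (1 TB) £75.69: electronic goods → 4.25% → £3.22
Subtotal = £556.85; tax = £26.29; total due = £583.14

£583.14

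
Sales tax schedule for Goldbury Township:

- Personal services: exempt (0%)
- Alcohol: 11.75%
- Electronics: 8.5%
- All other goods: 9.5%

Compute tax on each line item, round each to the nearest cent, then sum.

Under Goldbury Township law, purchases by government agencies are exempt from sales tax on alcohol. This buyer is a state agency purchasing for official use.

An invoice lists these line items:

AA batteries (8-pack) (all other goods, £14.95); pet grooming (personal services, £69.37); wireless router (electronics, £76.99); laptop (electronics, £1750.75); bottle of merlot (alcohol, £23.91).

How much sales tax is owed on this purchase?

£156.77

AA batteries (8-pack) £14.95: all other goods → 9.5% → £1.42
Pet grooming £69.37: personal services → 0% → £0.00
Wireless router £76.99: electronics → 8.5% → £6.54
Laptop £1750.75: electronics → 8.5% → £148.81
Bottle of merlot £23.91: alcohol, buyer-exempt → 0% → £0.00
Total tax = £1.42 + £6.54 + £148.81 = £156.77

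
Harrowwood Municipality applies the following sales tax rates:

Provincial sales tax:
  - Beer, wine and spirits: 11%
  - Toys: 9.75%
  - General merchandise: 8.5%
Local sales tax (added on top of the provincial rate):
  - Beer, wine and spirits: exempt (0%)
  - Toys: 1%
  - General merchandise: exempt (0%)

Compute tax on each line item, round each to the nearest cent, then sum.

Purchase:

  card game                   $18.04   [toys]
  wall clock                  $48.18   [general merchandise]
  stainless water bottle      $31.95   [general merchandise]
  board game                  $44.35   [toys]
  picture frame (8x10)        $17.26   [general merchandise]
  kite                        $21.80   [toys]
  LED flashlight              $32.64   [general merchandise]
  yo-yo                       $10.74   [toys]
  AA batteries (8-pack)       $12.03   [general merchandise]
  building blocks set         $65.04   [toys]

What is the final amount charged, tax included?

$331.30

Card game $18.04: toys → 9.75% + 1% local = 10.75% → $1.94
Wall clock $48.18: general merchandise → 8.5% + 0% local = 8.5% → $4.10
Stainless water bottle $31.95: general merchandise → 8.5% + 0% local = 8.5% → $2.72
Board game $44.35: toys → 9.75% + 1% local = 10.75% → $4.77
Picture frame (8x10) $17.26: general merchandise → 8.5% + 0% local = 8.5% → $1.47
Kite $21.80: toys → 9.75% + 1% local = 10.75% → $2.34
LED flashlight $32.64: general merchandise → 8.5% + 0% local = 8.5% → $2.77
Yo-yo $10.74: toys → 9.75% + 1% local = 10.75% → $1.15
AA batteries (8-pack) $12.03: general merchandise → 8.5% + 0% local = 8.5% → $1.02
Building blocks set $65.04: toys → 9.75% + 1% local = 10.75% → $6.99
Subtotal = $302.03; tax = $29.27; total due = $331.30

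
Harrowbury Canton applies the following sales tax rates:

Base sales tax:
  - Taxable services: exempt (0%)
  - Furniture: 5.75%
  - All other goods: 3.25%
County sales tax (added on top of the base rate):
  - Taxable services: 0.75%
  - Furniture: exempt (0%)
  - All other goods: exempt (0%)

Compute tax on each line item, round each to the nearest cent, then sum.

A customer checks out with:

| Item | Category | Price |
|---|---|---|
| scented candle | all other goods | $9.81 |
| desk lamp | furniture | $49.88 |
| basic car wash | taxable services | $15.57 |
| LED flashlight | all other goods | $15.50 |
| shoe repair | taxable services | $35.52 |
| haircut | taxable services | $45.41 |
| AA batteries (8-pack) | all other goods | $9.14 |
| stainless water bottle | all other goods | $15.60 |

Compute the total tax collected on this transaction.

Scented candle $9.81: all other goods → 3.25% + 0% county = 3.25% → $0.32
Desk lamp $49.88: furniture → 5.75% + 0% county = 5.75% → $2.87
Basic car wash $15.57: taxable services → 0% + 0.75% county = 0.75% → $0.12
LED flashlight $15.50: all other goods → 3.25% + 0% county = 3.25% → $0.50
Shoe repair $35.52: taxable services → 0% + 0.75% county = 0.75% → $0.27
Haircut $45.41: taxable services → 0% + 0.75% county = 0.75% → $0.34
AA batteries (8-pack) $9.14: all other goods → 3.25% + 0% county = 3.25% → $0.30
Stainless water bottle $15.60: all other goods → 3.25% + 0% county = 3.25% → $0.51
Total tax = $0.32 + $2.87 + $0.12 + $0.50 + $0.27 + $0.34 + $0.30 + $0.51 = $5.23

$5.23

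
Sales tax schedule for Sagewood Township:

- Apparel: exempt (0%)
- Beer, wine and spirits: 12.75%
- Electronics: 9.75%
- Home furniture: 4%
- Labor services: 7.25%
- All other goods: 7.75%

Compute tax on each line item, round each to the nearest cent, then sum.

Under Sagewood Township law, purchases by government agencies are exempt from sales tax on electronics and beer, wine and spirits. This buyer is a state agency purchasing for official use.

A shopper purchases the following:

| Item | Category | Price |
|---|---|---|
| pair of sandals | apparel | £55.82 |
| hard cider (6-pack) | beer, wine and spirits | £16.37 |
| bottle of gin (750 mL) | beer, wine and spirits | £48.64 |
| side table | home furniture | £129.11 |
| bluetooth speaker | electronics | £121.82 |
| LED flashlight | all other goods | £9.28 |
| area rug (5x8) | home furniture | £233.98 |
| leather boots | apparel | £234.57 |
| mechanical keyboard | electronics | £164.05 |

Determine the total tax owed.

£15.24

Pair of sandals £55.82: apparel → 0% → £0.00
Hard cider (6-pack) £16.37: beer, wine and spirits, buyer-exempt → 0% → £0.00
Bottle of gin (750 mL) £48.64: beer, wine and spirits, buyer-exempt → 0% → £0.00
Side table £129.11: home furniture → 4% → £5.16
Bluetooth speaker £121.82: electronics, buyer-exempt → 0% → £0.00
LED flashlight £9.28: all other goods → 7.75% → £0.72
Area rug (5x8) £233.98: home furniture → 4% → £9.36
Leather boots £234.57: apparel → 0% → £0.00
Mechanical keyboard £164.05: electronics, buyer-exempt → 0% → £0.00
Total tax = £5.16 + £0.72 + £9.36 = £15.24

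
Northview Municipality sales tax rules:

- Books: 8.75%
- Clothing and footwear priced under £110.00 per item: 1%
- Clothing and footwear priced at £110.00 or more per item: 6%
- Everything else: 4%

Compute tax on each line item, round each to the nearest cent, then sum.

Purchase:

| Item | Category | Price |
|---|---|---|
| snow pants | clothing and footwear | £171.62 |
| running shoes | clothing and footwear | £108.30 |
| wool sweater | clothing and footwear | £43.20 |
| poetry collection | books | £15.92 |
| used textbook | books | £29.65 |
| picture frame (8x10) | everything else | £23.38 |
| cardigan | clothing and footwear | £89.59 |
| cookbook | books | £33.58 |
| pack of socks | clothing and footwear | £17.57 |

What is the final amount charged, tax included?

Snow pants £171.62: clothing and footwear, £110.00 or more → 6% → £10.30
Running shoes £108.30: clothing and footwear, under £110.00 → 1% → £1.08
Wool sweater £43.20: clothing and footwear, under £110.00 → 1% → £0.43
Poetry collection £15.92: books → 8.75% → £1.39
Used textbook £29.65: books → 8.75% → £2.59
Picture frame (8x10) £23.38: everything else → 4% → £0.94
Cardigan £89.59: clothing and footwear, under £110.00 → 1% → £0.90
Cookbook £33.58: books → 8.75% → £2.94
Pack of socks £17.57: clothing and footwear, under £110.00 → 1% → £0.18
Subtotal = £532.81; tax = £20.75; total due = £553.56

£553.56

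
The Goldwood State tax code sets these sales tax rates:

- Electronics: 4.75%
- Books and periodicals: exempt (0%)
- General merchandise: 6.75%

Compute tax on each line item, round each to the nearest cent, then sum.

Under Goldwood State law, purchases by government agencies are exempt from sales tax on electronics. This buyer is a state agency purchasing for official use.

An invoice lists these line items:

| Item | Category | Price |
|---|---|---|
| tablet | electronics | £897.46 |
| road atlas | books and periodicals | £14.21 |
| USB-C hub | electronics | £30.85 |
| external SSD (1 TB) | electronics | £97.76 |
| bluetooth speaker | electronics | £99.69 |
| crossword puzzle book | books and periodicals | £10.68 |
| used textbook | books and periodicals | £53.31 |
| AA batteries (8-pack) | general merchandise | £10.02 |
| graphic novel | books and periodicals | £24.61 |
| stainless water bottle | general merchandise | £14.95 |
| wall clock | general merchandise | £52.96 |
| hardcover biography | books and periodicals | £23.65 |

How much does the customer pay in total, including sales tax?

£1335.41

Tablet £897.46: electronics, buyer-exempt → 0% → £0.00
Road atlas £14.21: books and periodicals → 0% → £0.00
USB-C hub £30.85: electronics, buyer-exempt → 0% → £0.00
External SSD (1 TB) £97.76: electronics, buyer-exempt → 0% → £0.00
Bluetooth speaker £99.69: electronics, buyer-exempt → 0% → £0.00
Crossword puzzle book £10.68: books and periodicals → 0% → £0.00
Used textbook £53.31: books and periodicals → 0% → £0.00
AA batteries (8-pack) £10.02: general merchandise → 6.75% → £0.68
Graphic novel £24.61: books and periodicals → 0% → £0.00
Stainless water bottle £14.95: general merchandise → 6.75% → £1.01
Wall clock £52.96: general merchandise → 6.75% → £3.57
Hardcover biography £23.65: books and periodicals → 0% → £0.00
Subtotal = £1330.15; tax = £5.26; total due = £1335.41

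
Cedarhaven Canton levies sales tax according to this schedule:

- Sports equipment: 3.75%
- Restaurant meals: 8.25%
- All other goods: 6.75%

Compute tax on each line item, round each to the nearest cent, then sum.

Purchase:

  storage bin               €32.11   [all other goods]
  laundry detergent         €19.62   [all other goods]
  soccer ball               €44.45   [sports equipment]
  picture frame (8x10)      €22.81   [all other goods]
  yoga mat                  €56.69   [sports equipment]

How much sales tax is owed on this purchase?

€8.83

Storage bin €32.11: all other goods → 6.75% → €2.17
Laundry detergent €19.62: all other goods → 6.75% → €1.32
Soccer ball €44.45: sports equipment → 3.75% → €1.67
Picture frame (8x10) €22.81: all other goods → 6.75% → €1.54
Yoga mat €56.69: sports equipment → 3.75% → €2.13
Total tax = €2.17 + €1.32 + €1.67 + €1.54 + €2.13 = €8.83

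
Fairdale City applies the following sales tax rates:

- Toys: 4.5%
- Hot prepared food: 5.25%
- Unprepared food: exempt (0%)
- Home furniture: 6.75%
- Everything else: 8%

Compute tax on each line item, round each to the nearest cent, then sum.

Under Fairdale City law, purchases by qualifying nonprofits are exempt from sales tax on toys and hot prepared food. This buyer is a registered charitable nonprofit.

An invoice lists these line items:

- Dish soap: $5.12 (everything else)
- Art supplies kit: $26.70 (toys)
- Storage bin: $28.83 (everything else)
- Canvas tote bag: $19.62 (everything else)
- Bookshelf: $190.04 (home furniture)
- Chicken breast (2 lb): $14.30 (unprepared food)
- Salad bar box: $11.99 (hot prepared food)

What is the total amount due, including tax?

$313.72

Dish soap $5.12: everything else → 8% → $0.41
Art supplies kit $26.70: toys, buyer-exempt → 0% → $0.00
Storage bin $28.83: everything else → 8% → $2.31
Canvas tote bag $19.62: everything else → 8% → $1.57
Bookshelf $190.04: home furniture → 6.75% → $12.83
Chicken breast (2 lb) $14.30: unprepared food → 0% → $0.00
Salad bar box $11.99: hot prepared food, buyer-exempt → 0% → $0.00
Subtotal = $296.60; tax = $17.12; total due = $313.72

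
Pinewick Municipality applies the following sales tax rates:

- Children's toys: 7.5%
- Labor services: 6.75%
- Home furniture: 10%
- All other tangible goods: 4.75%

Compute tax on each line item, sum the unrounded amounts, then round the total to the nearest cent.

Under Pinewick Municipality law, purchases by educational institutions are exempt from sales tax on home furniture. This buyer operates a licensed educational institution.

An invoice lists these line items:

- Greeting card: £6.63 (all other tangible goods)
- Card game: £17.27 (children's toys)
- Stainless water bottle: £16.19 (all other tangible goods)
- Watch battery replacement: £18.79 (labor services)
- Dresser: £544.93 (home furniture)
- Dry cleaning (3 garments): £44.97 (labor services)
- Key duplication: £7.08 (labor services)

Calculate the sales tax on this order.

Greeting card £6.63: all other tangible goods → 4.75% → £0.314925
Card game £17.27: children's toys → 7.5% → £1.29525
Stainless water bottle £16.19: all other tangible goods → 4.75% → £0.769025
Watch battery replacement £18.79: labor services → 6.75% → £1.268325
Dresser £544.93: home furniture, buyer-exempt → 0% → £0.00
Dry cleaning (3 garments) £44.97: labor services → 6.75% → £3.035475
Key duplication £7.08: labor services → 6.75% → £0.4779
Unrounded tax sum = £7.1609 → £7.16

£7.16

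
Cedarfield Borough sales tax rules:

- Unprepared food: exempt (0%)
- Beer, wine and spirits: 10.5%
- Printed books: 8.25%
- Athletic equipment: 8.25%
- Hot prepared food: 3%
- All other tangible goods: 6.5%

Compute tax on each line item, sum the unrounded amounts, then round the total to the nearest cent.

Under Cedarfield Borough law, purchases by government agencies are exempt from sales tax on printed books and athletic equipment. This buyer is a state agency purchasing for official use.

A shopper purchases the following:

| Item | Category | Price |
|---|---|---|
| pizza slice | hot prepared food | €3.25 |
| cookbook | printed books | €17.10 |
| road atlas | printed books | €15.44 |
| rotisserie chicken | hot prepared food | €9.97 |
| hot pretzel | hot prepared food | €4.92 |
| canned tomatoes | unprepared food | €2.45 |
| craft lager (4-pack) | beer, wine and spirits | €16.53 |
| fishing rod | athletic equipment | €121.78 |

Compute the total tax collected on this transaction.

€2.28

Pizza slice €3.25: hot prepared food → 3% → €0.0975
Cookbook €17.10: printed books, buyer-exempt → 0% → €0.00
Road atlas €15.44: printed books, buyer-exempt → 0% → €0.00
Rotisserie chicken €9.97: hot prepared food → 3% → €0.2991
Hot pretzel €4.92: hot prepared food → 3% → €0.1476
Canned tomatoes €2.45: unprepared food → 0% → €0.00
Craft lager (4-pack) €16.53: beer, wine and spirits → 10.5% → €1.73565
Fishing rod €121.78: athletic equipment, buyer-exempt → 0% → €0.00
Unrounded tax sum = €2.27985 → €2.28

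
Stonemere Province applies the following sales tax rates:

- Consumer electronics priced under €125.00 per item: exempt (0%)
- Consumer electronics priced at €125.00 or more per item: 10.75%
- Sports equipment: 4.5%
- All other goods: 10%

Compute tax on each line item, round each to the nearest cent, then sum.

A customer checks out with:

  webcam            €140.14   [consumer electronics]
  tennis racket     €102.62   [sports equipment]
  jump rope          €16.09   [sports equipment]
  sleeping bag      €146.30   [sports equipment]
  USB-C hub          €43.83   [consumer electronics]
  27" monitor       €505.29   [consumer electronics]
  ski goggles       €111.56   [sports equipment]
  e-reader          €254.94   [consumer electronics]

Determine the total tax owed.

Webcam €140.14: consumer electronics, €125.00 or more → 10.75% → €15.07
Tennis racket €102.62: sports equipment → 4.5% → €4.62
Jump rope €16.09: sports equipment → 4.5% → €0.72
Sleeping bag €146.30: sports equipment → 4.5% → €6.58
USB-C hub €43.83: consumer electronics, under €125.00 → 0% → €0.00
27" monitor €505.29: consumer electronics, €125.00 or more → 10.75% → €54.32
Ski goggles €111.56: sports equipment → 4.5% → €5.02
E-reader €254.94: consumer electronics, €125.00 or more → 10.75% → €27.41
Total tax = €15.07 + €4.62 + €0.72 + €6.58 + €54.32 + €5.02 + €27.41 = €113.74

€113.74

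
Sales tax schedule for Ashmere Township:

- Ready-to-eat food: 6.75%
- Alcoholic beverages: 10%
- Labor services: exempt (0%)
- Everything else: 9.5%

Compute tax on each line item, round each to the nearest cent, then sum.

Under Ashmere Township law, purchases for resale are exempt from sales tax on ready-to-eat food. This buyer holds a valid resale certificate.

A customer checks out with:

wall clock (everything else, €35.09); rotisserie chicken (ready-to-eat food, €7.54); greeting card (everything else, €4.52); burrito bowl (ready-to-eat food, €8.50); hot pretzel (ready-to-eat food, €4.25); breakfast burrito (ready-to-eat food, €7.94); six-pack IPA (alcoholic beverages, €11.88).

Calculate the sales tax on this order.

Wall clock €35.09: everything else → 9.5% → €3.33
Rotisserie chicken €7.54: ready-to-eat food, buyer-exempt → 0% → €0.00
Greeting card €4.52: everything else → 9.5% → €0.43
Burrito bowl €8.50: ready-to-eat food, buyer-exempt → 0% → €0.00
Hot pretzel €4.25: ready-to-eat food, buyer-exempt → 0% → €0.00
Breakfast burrito €7.94: ready-to-eat food, buyer-exempt → 0% → €0.00
Six-pack IPA €11.88: alcoholic beverages → 10% → €1.19
Total tax = €3.33 + €0.43 + €1.19 = €4.95

€4.95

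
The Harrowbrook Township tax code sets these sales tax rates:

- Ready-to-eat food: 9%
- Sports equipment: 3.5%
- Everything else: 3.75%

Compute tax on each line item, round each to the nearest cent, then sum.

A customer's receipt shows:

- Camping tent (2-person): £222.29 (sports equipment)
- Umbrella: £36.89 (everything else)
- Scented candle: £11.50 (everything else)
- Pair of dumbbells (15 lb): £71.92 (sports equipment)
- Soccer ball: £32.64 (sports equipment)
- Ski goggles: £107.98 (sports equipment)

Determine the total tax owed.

Camping tent (2-person) £222.29: sports equipment → 3.5% → £7.78
Umbrella £36.89: everything else → 3.75% → £1.38
Scented candle £11.50: everything else → 3.75% → £0.43
Pair of dumbbells (15 lb) £71.92: sports equipment → 3.5% → £2.52
Soccer ball £32.64: sports equipment → 3.5% → £1.14
Ski goggles £107.98: sports equipment → 3.5% → £3.78
Total tax = £7.78 + £1.38 + £0.43 + £2.52 + £1.14 + £3.78 = £17.03

£17.03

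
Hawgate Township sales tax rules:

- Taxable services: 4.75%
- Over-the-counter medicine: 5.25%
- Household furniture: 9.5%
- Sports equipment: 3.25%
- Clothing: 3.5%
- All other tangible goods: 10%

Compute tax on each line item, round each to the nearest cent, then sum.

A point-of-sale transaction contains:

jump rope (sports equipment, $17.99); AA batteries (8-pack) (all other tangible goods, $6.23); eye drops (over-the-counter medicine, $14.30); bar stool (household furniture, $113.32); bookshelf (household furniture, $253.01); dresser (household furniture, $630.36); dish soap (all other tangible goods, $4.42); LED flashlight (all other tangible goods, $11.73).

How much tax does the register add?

$98.25

Jump rope $17.99: sports equipment → 3.25% → $0.58
AA batteries (8-pack) $6.23: all other tangible goods → 10% → $0.62
Eye drops $14.30: over-the-counter medicine → 5.25% → $0.75
Bar stool $113.32: household furniture → 9.5% → $10.77
Bookshelf $253.01: household furniture → 9.5% → $24.04
Dresser $630.36: household furniture → 9.5% → $59.88
Dish soap $4.42: all other tangible goods → 10% → $0.44
LED flashlight $11.73: all other tangible goods → 10% → $1.17
Total tax = $0.58 + $0.62 + $0.75 + $10.77 + $24.04 + $59.88 + $0.44 + $1.17 = $98.25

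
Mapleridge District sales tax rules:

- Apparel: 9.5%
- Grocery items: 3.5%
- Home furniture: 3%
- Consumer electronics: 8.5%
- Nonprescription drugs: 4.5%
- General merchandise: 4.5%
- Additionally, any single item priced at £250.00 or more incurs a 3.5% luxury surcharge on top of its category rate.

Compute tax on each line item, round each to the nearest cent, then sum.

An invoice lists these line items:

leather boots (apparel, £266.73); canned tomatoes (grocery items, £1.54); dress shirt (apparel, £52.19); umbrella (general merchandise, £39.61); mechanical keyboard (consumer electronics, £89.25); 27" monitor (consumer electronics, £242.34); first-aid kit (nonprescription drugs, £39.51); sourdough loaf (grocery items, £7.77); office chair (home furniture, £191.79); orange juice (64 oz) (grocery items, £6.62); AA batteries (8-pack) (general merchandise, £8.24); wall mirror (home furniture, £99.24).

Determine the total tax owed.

Leather boots £266.73: apparel → 9.5% + 3.5% surcharge = 13% → £34.67
Canned tomatoes £1.54: grocery items → 3.5% → £0.05
Dress shirt £52.19: apparel → 9.5% → £4.96
Umbrella £39.61: general merchandise → 4.5% → £1.78
Mechanical keyboard £89.25: consumer electronics → 8.5% → £7.59
27" monitor £242.34: consumer electronics → 8.5% → £20.60
First-aid kit £39.51: nonprescription drugs → 4.5% → £1.78
Sourdough loaf £7.77: grocery items → 3.5% → £0.27
Office chair £191.79: home furniture → 3% → £5.75
Orange juice (64 oz) £6.62: grocery items → 3.5% → £0.23
AA batteries (8-pack) £8.24: general merchandise → 4.5% → £0.37
Wall mirror £99.24: home furniture → 3% → £2.98
Total tax = £34.67 + £0.05 + £4.96 + £1.78 + £7.59 + £20.60 + £1.78 + £0.27 + £5.75 + £0.23 + £0.37 + £2.98 = £81.03

£81.03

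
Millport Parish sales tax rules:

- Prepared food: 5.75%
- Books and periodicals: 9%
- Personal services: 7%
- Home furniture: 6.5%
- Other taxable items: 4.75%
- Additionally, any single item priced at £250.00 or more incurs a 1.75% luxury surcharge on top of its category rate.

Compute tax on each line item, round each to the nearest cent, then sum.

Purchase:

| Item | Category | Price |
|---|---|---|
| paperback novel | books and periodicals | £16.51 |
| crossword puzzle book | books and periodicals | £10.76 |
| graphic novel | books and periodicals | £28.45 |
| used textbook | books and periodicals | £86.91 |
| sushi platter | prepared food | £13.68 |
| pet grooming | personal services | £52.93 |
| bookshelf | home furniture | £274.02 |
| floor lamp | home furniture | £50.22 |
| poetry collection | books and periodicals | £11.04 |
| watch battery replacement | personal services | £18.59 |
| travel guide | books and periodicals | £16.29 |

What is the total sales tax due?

Paperback novel £16.51: books and periodicals → 9% → £1.49
Crossword puzzle book £10.76: books and periodicals → 9% → £0.97
Graphic novel £28.45: books and periodicals → 9% → £2.56
Used textbook £86.91: books and periodicals → 9% → £7.82
Sushi platter £13.68: prepared food → 5.75% → £0.79
Pet grooming £52.93: personal services → 7% → £3.71
Bookshelf £274.02: home furniture → 6.5% + 1.75% surcharge = 8.25% → £22.61
Floor lamp £50.22: home furniture → 6.5% → £3.26
Poetry collection £11.04: books and periodicals → 9% → £0.99
Watch battery replacement £18.59: personal services → 7% → £1.30
Travel guide £16.29: books and periodicals → 9% → £1.47
Total tax = £1.49 + £0.97 + £2.56 + £7.82 + £0.79 + £3.71 + £22.61 + £3.26 + £0.99 + £1.30 + £1.47 = £46.97

£46.97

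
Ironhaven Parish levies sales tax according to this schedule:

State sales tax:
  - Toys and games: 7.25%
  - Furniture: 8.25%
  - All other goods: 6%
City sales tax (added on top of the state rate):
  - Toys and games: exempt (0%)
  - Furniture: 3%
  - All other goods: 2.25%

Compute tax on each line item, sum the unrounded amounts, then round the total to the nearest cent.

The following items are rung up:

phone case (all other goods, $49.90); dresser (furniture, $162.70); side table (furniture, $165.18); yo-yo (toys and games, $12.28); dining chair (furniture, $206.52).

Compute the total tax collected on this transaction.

$65.13

Phone case $49.90: all other goods → 6% + 2.25% city = 8.25% → $4.11675
Dresser $162.70: furniture → 8.25% + 3% city = 11.25% → $18.30375
Side table $165.18: furniture → 8.25% + 3% city = 11.25% → $18.58275
Yo-yo $12.28: toys and games → 7.25% + 0% city = 7.25% → $0.8903
Dining chair $206.52: furniture → 8.25% + 3% city = 11.25% → $23.2335
Unrounded tax sum = $65.12705 → $65.13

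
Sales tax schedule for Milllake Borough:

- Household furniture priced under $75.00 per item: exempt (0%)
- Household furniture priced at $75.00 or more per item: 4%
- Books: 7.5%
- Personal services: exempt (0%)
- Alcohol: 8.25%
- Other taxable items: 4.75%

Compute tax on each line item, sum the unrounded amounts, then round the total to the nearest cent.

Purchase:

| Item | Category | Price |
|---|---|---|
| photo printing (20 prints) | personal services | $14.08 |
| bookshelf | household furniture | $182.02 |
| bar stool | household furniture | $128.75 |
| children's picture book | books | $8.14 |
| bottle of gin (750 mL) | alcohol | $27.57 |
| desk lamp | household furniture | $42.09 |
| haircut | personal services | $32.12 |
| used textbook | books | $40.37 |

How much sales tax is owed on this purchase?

$18.34

Photo printing (20 prints) $14.08: personal services → 0% → $0.00
Bookshelf $182.02: household furniture, $75.00 or more → 4% → $7.2808
Bar stool $128.75: household furniture, $75.00 or more → 4% → $5.15
Children's picture book $8.14: books → 7.5% → $0.6105
Bottle of gin (750 mL) $27.57: alcohol → 8.25% → $2.274525
Desk lamp $42.09: household furniture, under $75.00 → 0% → $0.00
Haircut $32.12: personal services → 0% → $0.00
Used textbook $40.37: books → 7.5% → $3.02775
Unrounded tax sum = $18.343575 → $18.34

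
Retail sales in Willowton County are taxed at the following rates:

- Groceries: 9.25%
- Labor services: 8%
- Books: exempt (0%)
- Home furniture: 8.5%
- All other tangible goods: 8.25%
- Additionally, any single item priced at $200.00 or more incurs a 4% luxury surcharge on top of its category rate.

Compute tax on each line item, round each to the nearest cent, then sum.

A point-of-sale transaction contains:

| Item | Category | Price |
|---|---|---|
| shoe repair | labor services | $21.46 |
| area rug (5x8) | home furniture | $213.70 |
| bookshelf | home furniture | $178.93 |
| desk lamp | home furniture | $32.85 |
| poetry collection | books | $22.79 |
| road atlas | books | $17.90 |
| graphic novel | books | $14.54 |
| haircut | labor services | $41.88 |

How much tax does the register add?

Shoe repair $21.46: labor services → 8% → $1.72
Area rug (5x8) $213.70: home furniture → 8.5% + 4% surcharge = 12.5% → $26.71
Bookshelf $178.93: home furniture → 8.5% → $15.21
Desk lamp $32.85: home furniture → 8.5% → $2.79
Poetry collection $22.79: books → 0% → $0.00
Road atlas $17.90: books → 0% → $0.00
Graphic novel $14.54: books → 0% → $0.00
Haircut $41.88: labor services → 8% → $3.35
Total tax = $1.72 + $26.71 + $15.21 + $2.79 + $3.35 = $49.78

$49.78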